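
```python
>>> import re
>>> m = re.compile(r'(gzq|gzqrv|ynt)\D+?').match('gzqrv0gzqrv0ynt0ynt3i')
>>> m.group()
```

'gzqr'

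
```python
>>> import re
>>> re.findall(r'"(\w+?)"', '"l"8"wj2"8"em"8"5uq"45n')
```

Because there's exactly one group, `findall` drops the full match and keeps group 1 from each hit.

['l', 'wj2', 'em', '5uq']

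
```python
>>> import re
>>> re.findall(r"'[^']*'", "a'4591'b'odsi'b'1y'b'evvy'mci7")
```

Walking the string: at [1:7] → "'4591'"; at [8:14] → "'odsi'"; at [15:19] → "'1y'"; at [20:26] → "'evvy'".
`findall` yields the raw match text (4 of them) because the pattern has no groups.

["'4591'", "'odsi'", "'1y'", "'evvy'"]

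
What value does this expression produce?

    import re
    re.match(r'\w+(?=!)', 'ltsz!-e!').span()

The positive lookaround only admits positions where the adjacent text matches; those characters stay outside the span.
`re.match` only tries the pattern at the start of the string.
The match spans [0:4] → 'ltsz'.

(0, 4)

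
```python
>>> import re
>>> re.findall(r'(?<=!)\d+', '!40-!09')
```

Lookahead/lookbehind check context without consuming it, so the matched span excludes the asserted characters.
No capturing groups, so `findall` returns the 2 full match strings.

['40', '09']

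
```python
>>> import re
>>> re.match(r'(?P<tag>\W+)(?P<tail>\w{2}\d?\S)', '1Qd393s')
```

None

This matches one or more of a non-word character (captured as 'tag'); then exactly 2 of a word character, then optionally a digit, then a non-whitespace character (captured as 'tail').
`re.match` only tries the pattern at the start of the string.
Here the string doesn't start with a match, so the call returns None.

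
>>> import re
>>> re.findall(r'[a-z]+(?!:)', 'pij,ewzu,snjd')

['pij', 'ewzu', 'snjd']

Because the assertion is negative and zero-width, positions next to the forbidden text are skipped.
Scanning left to right: at [0:3] → 'pij'; at [4:8] → 'ewzu'; at [9:13] → 'snjd'.
Since nothing is captured, `findall` lists the 3 matched substrings directly.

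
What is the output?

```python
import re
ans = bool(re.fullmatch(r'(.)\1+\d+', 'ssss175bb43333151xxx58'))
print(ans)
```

For `fullmatch`, every character of the input must be accounted for by the pattern.
Here the string isn't matched end-to-end, so the call returns None, and `bool(None)` is False.

False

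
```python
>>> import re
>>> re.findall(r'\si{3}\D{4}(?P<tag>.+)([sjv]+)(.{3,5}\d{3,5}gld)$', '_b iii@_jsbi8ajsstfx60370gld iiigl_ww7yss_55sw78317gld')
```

[('bi8ajsstfx60370gld iiigl_ww7yss_55', 's', 'w78317gld')]

Pattern: whitespace, then exactly 3 of the literal 'i'; then exactly 4 of a non-digit; then one or more of any character (captured as 'tag'); then one or more of one of [sjv] (captured); then 3 to 5 of any character, then 3 to 5 of a digit, then the literal 'gld' (captured); then anchored at the end.
Scanning left to right: at [2:54] match ' iii@_jsbi8ajsstfx60370gld iiigl_ww7yss_55sw78317gld', groups = ('bi8ajsstfx60370gld iiigl_ww7yss_55', 's', 'w78317gld').
`findall` packs the 3 group values into a tuple for every match.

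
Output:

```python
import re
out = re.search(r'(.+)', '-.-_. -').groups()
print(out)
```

('-.-_. -',)

The match spans [0:7] → '-.-_. -'.
Captured: group 1 = '-.-_. -'.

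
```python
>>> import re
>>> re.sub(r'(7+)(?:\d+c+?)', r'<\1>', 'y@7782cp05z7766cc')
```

This matches one or more of a literal '7' (captured); then one or more of a digit, then one or more of the literal 'c' (lazy) (non-capturing group).
With the lazy modifier that quantifier settles for the fewest repetitions that let the rest of the pattern succeed (the atoms after it are unaffected and can still be greedy).
Matches: at [2:7] → '7782c'; at [11:16] → '7766c'.
`\1` in the replacement pulls in group 1's text for each match.

'y@<77>p05z<77>c'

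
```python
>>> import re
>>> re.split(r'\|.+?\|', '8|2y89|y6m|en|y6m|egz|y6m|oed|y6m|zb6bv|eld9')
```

['8', 'y6m', 'y6m', 'y6m', 'y6m', 'eld9']

Matches to split on: at [1:7] → '|2y89|'; at [10:14] → '|en|'; at [17:22] → '|egz|'; at [25:30] → '|oed|'; at [33:40] → '|zb6bv|'.
`split` removes every match and returns the 6 fragments in between.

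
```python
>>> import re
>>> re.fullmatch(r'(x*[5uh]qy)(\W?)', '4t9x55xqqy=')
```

None

The pattern matches zero or more of the literal 'x', then one of [5uh], then the literal 'qy' (captured); then optionally a non-word character (captured).
`re.fullmatch` requires the pattern to consume the entire string.
Here the string isn't matched end-to-end, so the call returns None.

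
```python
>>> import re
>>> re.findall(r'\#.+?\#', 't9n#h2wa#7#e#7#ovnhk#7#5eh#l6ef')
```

Because the quantifier is non-greedy, it stops expanding at the earliest point where the rest of the pattern can succeed.
Since nothing is captured, `findall` lists the 4 matched substrings directly.

['#h2wa#', '#e#', '#ovnhk#', '#5eh#']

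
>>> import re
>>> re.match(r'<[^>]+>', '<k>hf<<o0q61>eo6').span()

With `match`, the pattern is implicitly anchored at the beginning.
The match spans [0:3] → '<k>'.

(0, 3)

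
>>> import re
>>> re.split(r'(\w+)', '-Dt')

Pattern: one or more of a word character (captured).
Matches to split on: at [1:3] → 'Dt'.
The group in the pattern means `split` returns the separators' captures alongside the pieces.

['-', 'Dt', '']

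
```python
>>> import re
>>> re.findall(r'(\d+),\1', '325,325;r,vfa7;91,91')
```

A backreference is literal: `\1` must see the identical characters the first group matched.
Matches: at [0:7] match '325,325', group 1 = '325'; at [15:20] match '91,91', group 1 = '91'.
Because there's exactly one group, `findall` drops the full match and keeps group 1 from each hit.

['325', '91']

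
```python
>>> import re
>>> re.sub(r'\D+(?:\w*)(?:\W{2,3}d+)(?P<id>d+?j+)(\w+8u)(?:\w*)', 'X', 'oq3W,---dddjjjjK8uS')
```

The pattern matches one or more of a non-digit; then zero or more of a word character (non-capturing group); then 2 to 3 of a non-word character, then one or more of the literal 'd' (non-capturing group); then one or more of a literal 'd' (lazy), then one or more of the literal 'j' (captured as 'id'); then one or more of a word character, then the literal '8u' (captured); then zero or more of a word character (non-capturing group).
`sub` substitutes 'X' at each match site.

'oq3X'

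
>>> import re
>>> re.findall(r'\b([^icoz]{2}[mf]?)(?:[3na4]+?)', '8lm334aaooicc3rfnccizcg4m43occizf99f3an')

['8lm']

The pattern matches a word boundary (`\b`, zero-width); then exactly 2 of any character except [icoz], then optionally one of [mf] (captured); then one or more of one of [3na4] (lazy) (non-capturing group).
Because there's exactly one group, `findall` drops the full match and keeps group 1 from the one hit.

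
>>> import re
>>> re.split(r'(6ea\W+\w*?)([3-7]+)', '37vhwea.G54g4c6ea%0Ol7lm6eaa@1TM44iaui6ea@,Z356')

This matches the literal '6ea', then one or more of a non-word character, then zero or more of a word character (lazy) (captured); then one or more of a character in [3-7] (captured).
A `+?`/`*?`/`{m,n}?` starts at its minimum and grows only as far as needed for what follows to match.
Matches to split on: at [14:22] → '6ea%0Ol7'; at [38:47] → '6ea@,Z356'.
`re.split` interleaves the captured-group text with the surrounding fragments.

['37vhwea.G54g4c', '6ea%0Ol', '7', 'lm6eaa@1TM44iaui', '6ea@,Z', '356', '']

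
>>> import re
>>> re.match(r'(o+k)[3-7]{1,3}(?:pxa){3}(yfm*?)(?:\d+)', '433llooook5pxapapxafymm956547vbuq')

Pattern: one or more of a literal 'o', then the literal 'k' (captured); then 1 to 3 of a character in [3-7], then the literal 'pxa' repeated 3 times; then the literal 'yf', then zero or more of a literal 'm' (lazy) (captured); then one or more of a digit (non-capturing group).
With `match`, the pattern is implicitly anchored at the beginning.
Here the pattern fails at index 0, so the call returns None.

None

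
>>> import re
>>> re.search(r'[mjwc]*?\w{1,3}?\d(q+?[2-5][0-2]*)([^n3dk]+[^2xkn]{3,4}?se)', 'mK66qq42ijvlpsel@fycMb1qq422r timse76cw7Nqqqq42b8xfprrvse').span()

(0, 57)

The match spans [0:57] → 'mK66qq42ijvlpsel@fycMb1qq422r timse76cw7Nqqqq42b8xfprrvse'.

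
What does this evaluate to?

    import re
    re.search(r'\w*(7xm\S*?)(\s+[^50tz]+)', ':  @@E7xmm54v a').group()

'E7xmm54v a'

The pattern matches zero or more of a word character; then the literal '7xm', then zero or more of a non-whitespace character (lazy) (captured); then one or more of whitespace, then one or more of any character except [50tz] (captured).
Unlike `match`, `search` isn't anchored — it looks for the pattern anywhere in the string.
The match spans [5:15] → 'E7xmm54v a'.
Captured: group 1 = '7xmm54v', group 2 = ' a'.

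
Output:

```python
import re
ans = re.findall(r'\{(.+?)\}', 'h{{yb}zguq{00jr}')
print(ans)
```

['{yb', '00jr']

A non-greedy quantifier consumes as few characters as it can — just enough that the remainder of the pattern still matches from where it stops; whatever follows it matches normally.
One capturing group, so `findall` returns just the captured substring from each match — 2 in all.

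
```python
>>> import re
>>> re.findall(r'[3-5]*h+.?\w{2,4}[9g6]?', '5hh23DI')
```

This matches zero or more of a character in [3-5], then one or more of the literal 'h', then optionally any character; then 2 to 4 of a word character, then optionally one of [9g6].
Since nothing is captured, `findall` lists the 1 matched substring directly.

['5hh23DI']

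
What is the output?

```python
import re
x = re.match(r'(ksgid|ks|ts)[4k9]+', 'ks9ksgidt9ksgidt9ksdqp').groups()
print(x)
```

With `match`, the pattern is implicitly anchored at the beginning.
The match spans [0:4] → 'ks9k'.
Captured: group 1 = 'ks'.

('ks',)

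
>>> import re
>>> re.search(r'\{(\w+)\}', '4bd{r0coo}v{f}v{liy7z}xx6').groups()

The match spans [3:10] → '{r0coo}'.
Captured: group 1 = 'r0coo'.

('r0coo',)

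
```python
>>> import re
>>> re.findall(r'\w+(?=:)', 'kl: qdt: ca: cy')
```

['kl', 'qdt', 'ca']

The lookaround is zero-width — it requires the adjacent text to match without consuming it, so the asserted text isn't part of the match.
No capturing groups, so `findall` returns the 3 full match strings.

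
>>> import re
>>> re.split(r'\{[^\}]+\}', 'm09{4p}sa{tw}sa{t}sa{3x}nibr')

`split` removes every match and returns the 5 fragments in between.

['m09', 'sa', 'sa', 'sa', 'nibr']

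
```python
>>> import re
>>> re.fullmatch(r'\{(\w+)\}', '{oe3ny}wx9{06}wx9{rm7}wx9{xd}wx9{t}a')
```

`re.fullmatch` is like wrapping the pattern in `^…$` (in single-line mode).
Here the pattern can't cover the whole string, so the call returns None.

None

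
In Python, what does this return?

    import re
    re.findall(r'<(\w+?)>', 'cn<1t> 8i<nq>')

['1t', 'nq']

Walking the string: at [2:6] match '<1t>', group 1 = '1t'; at [9:13] match '<nq>', group 1 = 'nq'.
With a single group, `findall` returns only what that group captured — 2 items.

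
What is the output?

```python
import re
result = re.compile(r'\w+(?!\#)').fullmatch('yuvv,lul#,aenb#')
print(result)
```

None

For `fullmatch`, every character of the input must be accounted for by the pattern.
Here the pattern can't cover the whole string, so the call returns None.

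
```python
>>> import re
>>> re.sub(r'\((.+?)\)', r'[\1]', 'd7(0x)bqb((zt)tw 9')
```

Because the quantifier is non-greedy, it stops expanding at the earliest point where the rest of the pattern can succeed.
Matches: at [2:6] → '(0x)'; at [9:14] → '((zt)'.
The replacement refers to a captured group, so each match is rewritten using its own captured text.

'd7[0x]bqb[(zt]tw 9'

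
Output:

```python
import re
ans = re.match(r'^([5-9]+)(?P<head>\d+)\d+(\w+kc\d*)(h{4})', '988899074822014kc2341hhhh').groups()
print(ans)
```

('988899', '0748220', '4kc2341', 'hhhh')

The match spans [0:25] → '988899074822014kc2341hhhh'.
Captured: group 1 = '988899', group 2 = '0748220', group 3 = '4kc2341', group 4 = 'hhhh'.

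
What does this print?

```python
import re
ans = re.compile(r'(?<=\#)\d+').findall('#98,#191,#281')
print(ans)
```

Lookahead/lookbehind check context without consuming it, so the matched span excludes the asserted characters.
Since nothing is captured, `findall` lists the 3 matched substrings directly.

['98', '191', '281']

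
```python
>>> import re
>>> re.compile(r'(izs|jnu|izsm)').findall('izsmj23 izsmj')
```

Alternation tries branches left to right and keeps the first one that lets the overall match succeed at that position.
One capturing group, so `findall` returns just the captured substring from each match — 2 in all.

['izs', 'izs']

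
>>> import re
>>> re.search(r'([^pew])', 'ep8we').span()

This matches any character except [pew] (captured).
Unlike `match`, `search` isn't anchored — it looks for the pattern anywhere in the string.
The match spans [2:3] → '8'.
Captured: group 1 = '8'.

(2, 3)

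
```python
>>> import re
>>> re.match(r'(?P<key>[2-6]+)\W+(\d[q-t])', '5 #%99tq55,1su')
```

Pattern: one or more of a character in [2-6] (captured as 'key'); then one or more of a non-word character; then a digit, then a character in [q-t] (captured).
`re.match` only tries the pattern at the start of the string.
Here position 0 doesn't satisfy it, so the call returns None.

None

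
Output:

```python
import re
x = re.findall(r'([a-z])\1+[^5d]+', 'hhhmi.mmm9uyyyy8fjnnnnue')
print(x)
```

`\1` is not a pattern — it's the concrete string captured by group 1, re-applied verbatim.
Scanning left to right: at [0:24] match 'hhhmi.mmm9uyyyy8fjnnnnue', group 1 = 'h'.
Because there's exactly one group, `findall` drops the full match and keeps group 1 from the one hit.

['h']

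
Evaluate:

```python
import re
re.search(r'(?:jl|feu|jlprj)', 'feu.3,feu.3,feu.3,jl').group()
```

`search` walks the string left to right and returns the first match it finds.
The match spans [0:3] → 'feu'.

'feu'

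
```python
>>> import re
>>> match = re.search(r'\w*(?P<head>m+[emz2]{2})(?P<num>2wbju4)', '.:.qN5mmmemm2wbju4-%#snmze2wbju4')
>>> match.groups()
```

The match spans [21:32] → 'snmze2wbju4'.
Captured: group 1 = 'mze', group 2 = '2wbju4'.

('mze', '2wbju4')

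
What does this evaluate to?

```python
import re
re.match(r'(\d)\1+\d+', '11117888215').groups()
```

`\1` is not a pattern — it's the concrete string captured by group 1, re-applied verbatim.
With `match`, the pattern is implicitly anchored at the beginning.
The match spans [0:11] → '11117888215'.
Captured: group 1 = '1'.

('1',)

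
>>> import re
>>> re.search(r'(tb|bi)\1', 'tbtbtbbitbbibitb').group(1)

The match spans [0:4] → 'tbtb'.
Captured: group 1 = 'tb'.

'tb'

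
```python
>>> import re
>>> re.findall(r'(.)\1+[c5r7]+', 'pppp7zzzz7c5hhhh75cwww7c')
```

['p', 'z', 'h', 'w']

The backreference `\1` re-matches whatever the first group consumed, character for character.
Matches: at [0:5] match 'pppp7', group 1 = 'p'; at [5:12] match 'zzzz7c5', group 1 = 'z'; at [12:19] match 'hhhh75c', group 1 = 'h'; at [19:24] match 'www7c', group 1 = 'w'.
`findall` collects group 1 from each match (4 total).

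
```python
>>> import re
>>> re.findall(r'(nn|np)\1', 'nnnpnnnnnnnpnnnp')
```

`\1` is not a pattern — it's the concrete string captured by group 1, re-applied verbatim.
Scanning left to right: at [4:8] match 'nnnn', group 1 = 'nn'.
One capturing group, so `findall` returns just the captured substring from the one match — 1 in all.

['nn']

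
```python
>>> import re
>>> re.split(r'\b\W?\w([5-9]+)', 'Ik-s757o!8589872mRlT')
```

['Ik', '757', 'o', '58987', '2mRlT']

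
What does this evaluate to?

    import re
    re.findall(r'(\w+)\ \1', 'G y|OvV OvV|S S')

['OvV', 'S']

`\1` is not a pattern — it's the concrete string captured by group 1, re-applied verbatim.
Scanning left to right: at [4:11] match 'OvV OvV', group 1 = 'OvV'; at [12:15] match 'S S', group 1 = 'S'.
`findall` collects group 1 from each match (2 total).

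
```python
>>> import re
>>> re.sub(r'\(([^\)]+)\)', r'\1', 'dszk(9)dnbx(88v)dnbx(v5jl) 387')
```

`\1` in the replacement pulls in group 1's text for each match.

'dszk9dnbx88vdnbxv5jl 387'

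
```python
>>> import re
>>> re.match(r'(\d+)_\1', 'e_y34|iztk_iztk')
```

None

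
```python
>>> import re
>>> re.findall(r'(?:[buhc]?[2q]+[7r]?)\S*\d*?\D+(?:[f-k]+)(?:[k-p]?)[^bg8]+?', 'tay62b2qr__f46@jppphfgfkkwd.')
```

Pattern: optionally one of [buhc], then one or more of one of [2q], then optionally one of [7r] (non-capturing group); then zero or more of a non-whitespace character, then zero or more of a digit (lazy); then one or more of a non-digit; then one or more of a character in [f-k] (non-capturing group); then optionally a character in [k-p] (non-capturing group); then one or more of any character except [bg8] (lazy).
Because the quantifier is non-greedy, it stops expanding at the earliest point where the rest of the pattern can succeed.
Matches: at [4:26] → '2b2qr__f46@jppphfgfkkw'.
`findall` yields the raw match text (1 of them) because the pattern has no groups.

['2b2qr__f46@jppphfgfkkw']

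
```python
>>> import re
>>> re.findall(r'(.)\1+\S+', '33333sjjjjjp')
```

['3']

`\1` is not a pattern — it's the concrete string captured by group 1, re-applied verbatim.
Matches: at [0:12] match '33333sjjjjjp', group 1 = '3'.
Because there's exactly one group, `findall` drops the full match and keeps group 1 from the one hit.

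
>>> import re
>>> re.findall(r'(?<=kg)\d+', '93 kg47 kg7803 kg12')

['47', '7803', '12']

The `(?=…)`/`(?<=…)` assertion just peeks at neighbouring text; it doesn't advance the match position.
`findall` yields the raw match text (3 of them) because the pattern has no groups.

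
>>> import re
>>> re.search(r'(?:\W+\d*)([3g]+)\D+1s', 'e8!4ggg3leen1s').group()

'!4ggg3leen1s'

The pattern matches one or more of a non-word character, then zero or more of a digit (non-capturing group); then one or more of one of [3g] (captured); then one or more of a non-digit, then the literal '1s'.
`search` walks the string left to right and returns the first match it finds.
The match spans [2:14] → '!4ggg3leen1s'.
Captured: group 1 = 'ggg3'.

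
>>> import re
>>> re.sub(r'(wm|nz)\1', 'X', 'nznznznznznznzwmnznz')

A backreference is literal: `\1` must see the identical characters the first group matched.
Matches: at [0:4] → 'nznz'; at [4:8] → 'nznz'; at [8:12] → 'nznz'; at [16:20] → 'nznz'.
Every occurrence is swapped for 'X'.

'XXXnzwmX'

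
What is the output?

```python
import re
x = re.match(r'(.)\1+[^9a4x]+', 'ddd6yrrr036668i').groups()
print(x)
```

('d',)

After group 1 captures some text, `\1` only succeeds where that same text appears again.
`match` is anchored at position 0; if the pattern doesn't fit there, it returns None.
The match spans [0:15] → 'ddd6yrrr036668i'.
Captured: group 1 = 'd'.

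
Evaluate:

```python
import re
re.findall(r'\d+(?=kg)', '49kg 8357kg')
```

The `(?=…)`/`(?<=…)` assertion just peeks at neighbouring text; it doesn't advance the match position.
Walking the string: at [0:2] → '49'; at [5:9] → '8357'.
With no groups in the pattern, `findall` gives back each whole match — 2 here.

['49', '8357']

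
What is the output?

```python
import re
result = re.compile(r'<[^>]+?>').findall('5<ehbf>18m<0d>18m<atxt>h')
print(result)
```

['<ehbf>', '<0d>', '<atxt>']

`findall` yields the raw match text (3 of them) because the pattern has no groups.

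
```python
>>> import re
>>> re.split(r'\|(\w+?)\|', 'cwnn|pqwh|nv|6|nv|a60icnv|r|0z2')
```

['cwnn', 'pqwh', 'nv', '6', 'nv', 'a60icnv', 'r|0z2']

Matches to split on: at [4:10] → '|pqwh|'; at [12:15] → '|6|'; at [17:26] → '|a60icnv|'.
Because the pattern has a capturing group, `split` also inserts each captured text between the pieces.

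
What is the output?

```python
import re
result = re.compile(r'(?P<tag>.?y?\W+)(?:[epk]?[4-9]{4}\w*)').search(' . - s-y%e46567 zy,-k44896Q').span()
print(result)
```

The match spans [6:15] → '-y%e46567'.

(6, 15)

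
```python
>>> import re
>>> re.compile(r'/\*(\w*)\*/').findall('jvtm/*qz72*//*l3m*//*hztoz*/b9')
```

Matches: at [4:12] match '/*qz72*/', group 1 = 'qz72'; at [12:19] match '/*l3m*/', group 1 = 'l3m'; at [19:28] match '/*hztoz*/', group 1 = 'hztoz'.
With a single group, `findall` returns only what that group captured — 3 items.

['qz72', 'l3m', 'hztoz']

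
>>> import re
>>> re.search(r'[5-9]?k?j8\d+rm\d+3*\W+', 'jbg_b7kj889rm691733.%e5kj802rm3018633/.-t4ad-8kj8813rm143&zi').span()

This matches optionally a character in [5-9], then optionally a literal 'k', then the literal 'j8'; then one or more of a digit, then the literal 'rm'; then one or more of a digit, then zero or more of the literal '3'; then one or more of a non-word character.
`search` walks the string left to right and returns the first match it finds.
The match spans [5:21] → '7kj889rm691733.%'.

(5, 21)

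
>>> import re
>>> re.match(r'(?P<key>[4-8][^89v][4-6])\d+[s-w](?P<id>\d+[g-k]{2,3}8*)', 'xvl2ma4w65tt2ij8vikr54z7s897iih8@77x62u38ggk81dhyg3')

None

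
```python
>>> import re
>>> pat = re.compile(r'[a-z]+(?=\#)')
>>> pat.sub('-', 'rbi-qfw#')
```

'rbi--#'

The `(?=…)`/`(?<=…)` assertion just peeks at neighbouring text; it doesn't advance the match position.
Matches: at [4:7] → 'qfw'.
Every occurrence is swapped for '-'.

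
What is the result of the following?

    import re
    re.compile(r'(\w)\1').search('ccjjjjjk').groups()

('c',)

`\1` has to match the exact text group 1 already captured.
`re.search` scans for the first position where the pattern succeeds.
The match spans [0:2] → 'cc'.
Captured: group 1 = 'c'.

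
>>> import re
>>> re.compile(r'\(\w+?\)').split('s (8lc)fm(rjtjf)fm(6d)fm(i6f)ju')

['s ', 'fm', 'fm', 'fm', 'ju']

Splitting on the pattern gives 5 pieces.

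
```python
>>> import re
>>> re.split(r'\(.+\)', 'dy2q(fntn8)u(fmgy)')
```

Splitting on the pattern gives 2 pieces.

['dy2q', '']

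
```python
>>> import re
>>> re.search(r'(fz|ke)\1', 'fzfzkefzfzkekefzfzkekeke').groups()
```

('fz',)

The match spans [0:4] → 'fzfz'.
Captured: group 1 = 'fz'.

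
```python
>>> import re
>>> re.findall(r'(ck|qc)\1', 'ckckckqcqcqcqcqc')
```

After group 1 captures some text, `\1` only succeeds where that same text appears again.
Walking the string: at [0:4] match 'ckck', group 1 = 'ck'; at [6:10] match 'qcqc', group 1 = 'qc'; at [10:14] match 'qcqc', group 1 = 'qc'.
Because there's exactly one group, `findall` drops the full match and keeps group 1 from each hit.

['ck', 'qc', 'qc']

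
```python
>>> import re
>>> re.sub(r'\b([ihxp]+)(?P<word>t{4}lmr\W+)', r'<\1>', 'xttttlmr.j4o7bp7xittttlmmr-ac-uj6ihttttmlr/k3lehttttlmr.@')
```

'<x>j4o7bp7xittttlmmr-ac-uj6ihttttmlr/k3lehttttlmr.@'

The pattern matches a word boundary (`\b`, zero-width); then one or more of one of [ihxp] (captured); then exactly 4 of a literal 't', then the literal 'lmr', then one or more of a non-word character (captured as 'word').
Matches: at [0:9] → 'xttttlmr.'.
The replacement refers to a captured group, so each match is rewritten using its own captured text.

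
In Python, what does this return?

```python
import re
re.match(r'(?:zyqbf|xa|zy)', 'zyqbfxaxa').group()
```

`re.match` won't scan ahead — the pattern has to work from the very first character.
The match spans [0:5] → 'zyqbf'.

'zyqbf'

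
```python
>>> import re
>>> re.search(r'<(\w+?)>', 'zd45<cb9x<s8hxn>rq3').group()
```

'<s8hxn>'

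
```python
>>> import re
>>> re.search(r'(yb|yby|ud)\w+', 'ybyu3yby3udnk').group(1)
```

Branches in `(...|...)` are attempted left-to-right; the first branch that allows the whole pattern to succeed is taken.
`re.search` scans for the first position where the pattern succeeds.
The match spans [0:13] → 'ybyu3yby3udnk'.
Captured: group 1 = 'yb'.

'yb'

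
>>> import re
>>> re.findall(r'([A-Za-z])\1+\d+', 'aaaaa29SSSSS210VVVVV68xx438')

After group 1 captures some text, `\1` only succeeds where that same text appears again.
Walking the string: at [0:7] match 'aaaaa29', group 1 = 'a'; at [7:15] match 'SSSSS210', group 1 = 'S'; at [15:22] match 'VVVVV68', group 1 = 'V'; at [22:27] match 'xx438', group 1 = 'x'.
`findall` collects group 1 from each match (4 total).

['a', 'S', 'V', 'x']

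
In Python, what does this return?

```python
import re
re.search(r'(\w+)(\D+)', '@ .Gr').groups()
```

('G', 'r')

This matches one or more of a word character (captured); then one or more of a non-digit (captured).
Unlike `match`, `search` isn't anchored — it looks for the pattern anywhere in the string.
The match spans [3:5] → 'Gr'.
Captured: group 1 = 'G', group 2 = 'r'.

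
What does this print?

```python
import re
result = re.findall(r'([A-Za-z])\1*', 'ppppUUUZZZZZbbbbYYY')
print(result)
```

['p', 'U', 'Z', 'b', 'Y']

`\1` is not a pattern — it's the concrete string captured by group 1, re-applied verbatim.
`findall` collects group 1 from each match (5 total).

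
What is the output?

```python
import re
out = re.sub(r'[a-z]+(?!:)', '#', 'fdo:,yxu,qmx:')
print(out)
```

#o:,#,#x:

Because the assertion is negative and zero-width, positions next to the forbidden text are skipped.
Matches: at [0:2] → 'fd'; at [5:8] → 'yxu'; at [9:11] → 'qm'.
Each match is replaced by '#'.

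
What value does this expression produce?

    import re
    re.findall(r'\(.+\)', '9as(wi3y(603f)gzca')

['(wi3y(603f)']

Walking the string: at [3:14] → '(wi3y(603f)'.
`findall` yields the raw match text (1 of them) because the pattern has no groups.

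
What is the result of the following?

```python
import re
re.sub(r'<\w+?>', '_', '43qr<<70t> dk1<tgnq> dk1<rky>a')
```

Each match is replaced by '_'.

'43qr<_ dk1_ dk1_a'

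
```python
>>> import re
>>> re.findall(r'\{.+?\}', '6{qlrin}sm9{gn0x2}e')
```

['{qlrin}', '{gn0x2}']

A non-greedy quantifier consumes as few characters as it can — just enough that the remainder of the pattern still matches from where it stops; whatever follows it matches normally.
Since nothing is captured, `findall` lists the 2 matched substrings directly.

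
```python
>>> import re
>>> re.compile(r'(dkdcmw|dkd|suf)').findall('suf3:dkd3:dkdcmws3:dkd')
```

['suf', 'dkd', 'dkdcmw', 'dkd']

The regex engine tests alternatives in the order written; an earlier branch that matches wins even if a later one would match more.
Walking the string: at [0:3] match 'suf', group 1 = 'suf'; at [5:8] match 'dkd', group 1 = 'dkd'; at [10:16] match 'dkdcmw', group 1 = 'dkdcmw'; at [19:22] match 'dkd', group 1 = 'dkd'.
Because there's exactly one group, `findall` drops the full match and keeps group 1 from each hit.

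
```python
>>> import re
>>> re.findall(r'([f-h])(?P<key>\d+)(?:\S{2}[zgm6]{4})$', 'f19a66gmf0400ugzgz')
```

This matches a character in [f-h] (captured); then one or more of a digit (captured as 'key'); then exactly 2 of a non-whitespace character, then exactly 4 of one of [zgm6] (non-capturing group); then anchored at the end.
Scanning left to right: at [8:18] match 'f0400ugzgz', groups = ('f', '040').
Multiple groups make `findall` return tuples — one 2-tuple for the one match.

[('f', '040')]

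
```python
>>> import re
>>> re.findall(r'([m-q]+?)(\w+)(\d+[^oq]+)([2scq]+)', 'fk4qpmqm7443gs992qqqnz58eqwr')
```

[('q', 'pmqm7443gs992qqqnz5', '8e', 'q')]

This matches one or more of a character in [m-q] (lazy) (captured); then one or more of a word character (captured); then one or more of a digit, then one or more of any character except [oq] (captured); then one or more of one of [2scq] (captured).
A non-greedy quantifier consumes as few characters as it can — just enough that the remainder of the pattern still matches from where it stops; whatever follows it matches normally.
Walking the string: at [3:26] match 'qpmqm7443gs992qqqnz58eq', groups = ('q', 'pmqm7443gs992qqqnz5', '8e', 'q').
Multiple groups make `findall` return tuples — one 4-tuple for the one match.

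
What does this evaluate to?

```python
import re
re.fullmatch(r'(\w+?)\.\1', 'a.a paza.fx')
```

None

`\1` has to match the exact text group 1 already captured.
`re.fullmatch` requires the pattern to consume the entire string.
Here the pattern can't cover the whole string, so the call returns None.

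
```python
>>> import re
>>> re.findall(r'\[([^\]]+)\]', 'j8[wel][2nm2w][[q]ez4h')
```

['wel', '2nm2w', '[q']

Because there's exactly one group, `findall` drops the full match and keeps group 1 from each hit.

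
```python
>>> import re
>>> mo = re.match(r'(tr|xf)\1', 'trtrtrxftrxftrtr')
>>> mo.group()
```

A backreference is literal: `\1` must see the identical characters the first group matched.
`re.match` won't scan ahead — the pattern has to work from the very first character.
The match spans [0:4] → 'trtr'.
Captured: group 1 = 'tr'.

'trtr'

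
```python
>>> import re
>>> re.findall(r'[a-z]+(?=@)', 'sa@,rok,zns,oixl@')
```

The lookaround is zero-width — it requires the adjacent text to match without consuming it, so the asserted text isn't part of the match.
`findall` yields the raw match text (2 of them) because the pattern has no groups.

['sa', 'oixl']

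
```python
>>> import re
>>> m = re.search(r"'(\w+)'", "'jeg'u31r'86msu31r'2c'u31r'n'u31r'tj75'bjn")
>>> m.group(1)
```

`search` walks the string left to right and returns the first match it finds.
The match spans [0:5] → "'jeg'".
Captured: group 1 = 'jeg'.

'jeg'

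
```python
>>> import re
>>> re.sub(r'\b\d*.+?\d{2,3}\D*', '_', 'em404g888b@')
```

'_888b@'

This matches a word boundary (`\b`, zero-width); then zero or more of a digit, then one or more of any character (lazy); then 2 to 3 of a digit, then zero or more of a non-digit.
Matches: at [0:6] → 'em404g'.
Each match is replaced by '_'.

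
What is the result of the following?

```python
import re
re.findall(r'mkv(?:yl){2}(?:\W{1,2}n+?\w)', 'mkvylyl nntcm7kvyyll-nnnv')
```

This matches the literal 'mkv', then the literal 'yl' repeated 2 times; then 1 to 2 of a non-word character, then one or more of a literal 'n' (lazy), then a word character (non-capturing group).
A non-greedy quantifier consumes as few characters as it can — just enough that the remainder of the pattern still matches from where it stops; whatever follows it matches normally.
Matches: at [0:10] → 'mkvylyl nn'.
`findall` yields the raw match text (1 of them) because the pattern has no groups.

['mkvylyl nn']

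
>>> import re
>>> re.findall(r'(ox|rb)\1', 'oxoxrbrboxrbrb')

['ox', 'rb', 'rb']

A backreference is literal: `\1` must see the identical characters the first group matched.
Scanning left to right: at [0:4] match 'oxox', group 1 = 'ox'; at [4:8] match 'rbrb', group 1 = 'rb'; at [10:14] match 'rbrb', group 1 = 'rb'.
One capturing group, so `findall` returns just the captured substring from each match — 3 in all.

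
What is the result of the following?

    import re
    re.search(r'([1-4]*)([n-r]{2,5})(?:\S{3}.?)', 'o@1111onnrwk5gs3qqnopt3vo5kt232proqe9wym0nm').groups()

This matches zero or more of a character in [1-4] (captured); then 2 to 5 of a character in [n-r] (captured); then exactly 3 of a non-whitespace character, then optionally any character (non-capturing group).
`re.search` scans for the first position where the pattern succeeds.
The match spans [2:14] → '1111onnrwk5g'.
Captured: group 1 = '1111', group 2 = 'onnr'.

('1111', 'onnr')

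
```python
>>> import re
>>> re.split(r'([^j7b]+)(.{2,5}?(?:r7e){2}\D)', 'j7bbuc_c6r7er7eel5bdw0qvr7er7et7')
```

This matches one or more of any character except [j7b] (captured); then 2 to 5 of any character (lazy), then the literal 'r7e' repeated 2 times, then a non-digit (captured).
Matches to split on: at [4:16] → 'uc_c6r7er7ee'; at [19:31] → 'dw0qvr7er7et'.
`re.split` interleaves the captured-group text with the surrounding fragments.

['j7bb', 'uc_', 'c6r7er7ee', 'l5b', 'dw0', 'qvr7er7et', '7']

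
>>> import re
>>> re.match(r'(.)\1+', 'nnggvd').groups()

A backreference is literal: `\1` must see the identical characters the first group matched.
`re.match` only tries the pattern at the start of the string.
The match spans [0:2] → 'nn'.
Captured: group 1 = 'n'.

('n',)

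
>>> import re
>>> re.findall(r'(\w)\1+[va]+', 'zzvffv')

`\1` is not a pattern — it's the concrete string captured by group 1, re-applied verbatim.
One capturing group, so `findall` returns just the captured substring from each match — 2 in all.

['z', 'f']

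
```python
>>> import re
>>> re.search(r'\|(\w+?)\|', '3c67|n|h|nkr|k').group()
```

Unlike `match`, `search` isn't anchored — it looks for the pattern anywhere in the string.
The match spans [4:7] → '|n|'.
Captured: group 1 = 'n'.

'|n|'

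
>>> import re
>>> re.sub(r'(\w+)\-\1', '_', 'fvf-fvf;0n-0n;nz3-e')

`\1` is not a pattern — it's the concrete string captured by group 1, re-applied verbatim.
Matches: at [0:7] → 'fvf-fvf'; at [8:13] → '0n-0n'.
Every occurrence is swapped for '_'.

'_;_;nz3-e'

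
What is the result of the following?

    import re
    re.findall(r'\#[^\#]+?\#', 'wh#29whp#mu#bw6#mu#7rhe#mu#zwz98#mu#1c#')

['#29whp#', '#bw6#', '#7rhe#', '#zwz98#', '#1c#']

Since nothing is captured, `findall` lists the 5 matched substrings directly.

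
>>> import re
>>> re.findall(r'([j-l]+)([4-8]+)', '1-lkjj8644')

[('lkjj', '8644')]

2 groups means the one result is a tuple of 2 captured strings — 1 here.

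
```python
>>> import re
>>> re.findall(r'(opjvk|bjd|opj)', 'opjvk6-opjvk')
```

Alternation tries branches left to right and keeps the first one that lets the overall match succeed at that position.
With a single group, `findall` returns only what that group captured — 2 items.

['opjvk', 'opjvk']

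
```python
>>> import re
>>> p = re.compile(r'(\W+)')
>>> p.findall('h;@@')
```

[';@@']

This matches one or more of a non-word character (captured).
Scanning left to right: at [1:4] match ';@@', group 1 = ';@@'.
With a single group, `findall` returns only what that group captured — 1 item.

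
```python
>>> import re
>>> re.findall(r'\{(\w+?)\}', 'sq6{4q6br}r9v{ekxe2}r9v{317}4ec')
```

Walking the string: at [3:10] match '{4q6br}', group 1 = '4q6br'; at [13:20] match '{ekxe2}', group 1 = 'ekxe2'; at [23:28] match '{317}', group 1 = '317'.
With a single group, `findall` returns only what that group captured — 3 items.

['4q6br', 'ekxe2', '317']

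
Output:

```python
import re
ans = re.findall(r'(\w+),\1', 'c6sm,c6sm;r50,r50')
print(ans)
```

['c6sm', 'r50']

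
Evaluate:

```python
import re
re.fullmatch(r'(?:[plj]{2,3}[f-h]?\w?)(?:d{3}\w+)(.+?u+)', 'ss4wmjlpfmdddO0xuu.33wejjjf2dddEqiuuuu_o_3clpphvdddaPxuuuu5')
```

None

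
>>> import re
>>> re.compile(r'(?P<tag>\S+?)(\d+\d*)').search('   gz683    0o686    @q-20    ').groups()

('gz', '683')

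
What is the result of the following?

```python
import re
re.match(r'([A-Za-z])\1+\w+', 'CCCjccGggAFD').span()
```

(0, 12)

A backreference is literal: `\1` must see the identical characters the first group matched.
`re.match` only tries the pattern at the start of the string.
The match spans [0:12] → 'CCCjccGggAFD'.
Captured: group 1 = 'C'.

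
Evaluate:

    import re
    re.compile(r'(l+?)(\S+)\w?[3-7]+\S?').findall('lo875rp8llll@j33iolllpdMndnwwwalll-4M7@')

This matches one or more of a literal 'l' (lazy) (captured); then one or more of a non-whitespace character (captured); then optionally a word character, then one or more of a character in [3-7], then optionally a non-whitespace character.
Walking the string: at [0:39] match 'lo875rp8llll@j33iolllpdMndnwwwalll-4M7@', groups = ('l', 'o875rp8llll@j33iolllpdMndnwwwalll-4M').
`findall` packs the 2 group values into a tuple for every match.

[('l', 'o875rp8llll@j33iolllpdMndnwwwalll-4M')]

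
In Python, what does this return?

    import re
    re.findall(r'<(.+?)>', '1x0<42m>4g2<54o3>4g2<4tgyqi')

['42m', '54o3']

`findall` collects group 1 from each match (2 total).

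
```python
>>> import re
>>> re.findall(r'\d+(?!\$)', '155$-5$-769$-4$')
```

The negative lookahead/lookbehind blocks any match where the forbidden context is present.
Scanning left to right: at [0:2] → '15'; at [8:10] → '76'.
`findall` yields the raw match text (2 of them) because the pattern has no groups.

['15', '76']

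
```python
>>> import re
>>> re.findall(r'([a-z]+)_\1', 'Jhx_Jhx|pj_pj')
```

['pj']

The backreference `\1` re-matches whatever the first group consumed, character for character.
Matches: at [8:13] match 'pj_pj', group 1 = 'pj'.
With a single group, `findall` returns only what that group captured — 1 item.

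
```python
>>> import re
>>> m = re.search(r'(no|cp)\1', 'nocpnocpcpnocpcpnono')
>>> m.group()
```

`\1` is not a pattern — it's the concrete string captured by group 1, re-applied verbatim.
`re.search` tries every starting position until one works.
The match spans [6:10] → 'cpcp'.
Captured: group 1 = 'cp'.

'cpcp'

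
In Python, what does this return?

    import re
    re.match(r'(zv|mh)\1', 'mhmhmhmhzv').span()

(0, 4)

`match` is anchored at position 0; if the pattern doesn't fit there, it returns None.
The match spans [0:4] → 'mhmh'.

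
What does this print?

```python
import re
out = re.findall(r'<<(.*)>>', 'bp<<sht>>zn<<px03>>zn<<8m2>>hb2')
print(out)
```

['sht>>zn<<px03>>zn<<8m2']

Walking the string: at [2:28] match '<<sht>>zn<<px03>>zn<<8m2>>', group 1 = 'sht>>zn<<px03>>zn<<8m2'.
`findall` collects group 1 from the one match (1 total).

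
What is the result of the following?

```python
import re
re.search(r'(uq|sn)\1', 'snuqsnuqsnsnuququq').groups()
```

('sn',)

The match spans [8:12] → 'snsn'.
Captured: group 1 = 'sn'.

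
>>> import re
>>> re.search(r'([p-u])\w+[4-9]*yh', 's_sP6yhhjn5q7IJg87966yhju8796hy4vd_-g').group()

Pattern: a character in [p-u] (captured); then one or more of a word character, then zero or more of a character in [4-9], then the literal 'yh'.
The match spans [0:23] → 's_sP6yhhjn5q7IJg87966yh'.

's_sP6yhhjn5q7IJg87966yh'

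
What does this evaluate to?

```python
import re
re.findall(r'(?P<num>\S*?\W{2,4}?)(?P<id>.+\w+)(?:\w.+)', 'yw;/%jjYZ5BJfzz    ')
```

The pattern matches zero or more of a non-whitespace character (lazy), then 2 to 4 of a non-word character (lazy) (captured as 'num'); then one or more of any character, then one or more of a word character (captured as 'id'); then a word character, then one or more of any character (non-capturing group).
Scanning left to right: at [0:19] match 'yw;/%jjYZ5BJfzz    ', groups = ('yw;/', '%jjYZ5BJfz').
Multiple groups make `findall` return tuples — one 2-tuple for the one match.

[('yw;/', '%jjYZ5BJfz')]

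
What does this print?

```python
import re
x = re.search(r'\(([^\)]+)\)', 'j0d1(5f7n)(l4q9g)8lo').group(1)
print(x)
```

`search` walks the string left to right and returns the first match it finds.
The match spans [4:10] → '(5f7n)'.
Captured: group 1 = '5f7n'.

5f7n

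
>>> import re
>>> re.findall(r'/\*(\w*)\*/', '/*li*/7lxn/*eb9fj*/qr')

Matches: at [0:6] match '/*li*/', group 1 = 'li'; at [10:19] match '/*eb9fj*/', group 1 = 'eb9fj'.
`findall` collects group 1 from each match (2 total).

['li', 'eb9fj']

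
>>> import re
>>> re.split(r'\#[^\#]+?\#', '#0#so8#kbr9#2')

['', 'so8', '2']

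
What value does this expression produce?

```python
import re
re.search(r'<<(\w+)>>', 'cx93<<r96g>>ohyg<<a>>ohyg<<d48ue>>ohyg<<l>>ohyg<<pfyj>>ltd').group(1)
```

Unlike `match`, `search` isn't anchored — it looks for the pattern anywhere in the string.
The match spans [4:12] → '<<r96g>>'.
Captured: group 1 = 'r96g'.

'r96g'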